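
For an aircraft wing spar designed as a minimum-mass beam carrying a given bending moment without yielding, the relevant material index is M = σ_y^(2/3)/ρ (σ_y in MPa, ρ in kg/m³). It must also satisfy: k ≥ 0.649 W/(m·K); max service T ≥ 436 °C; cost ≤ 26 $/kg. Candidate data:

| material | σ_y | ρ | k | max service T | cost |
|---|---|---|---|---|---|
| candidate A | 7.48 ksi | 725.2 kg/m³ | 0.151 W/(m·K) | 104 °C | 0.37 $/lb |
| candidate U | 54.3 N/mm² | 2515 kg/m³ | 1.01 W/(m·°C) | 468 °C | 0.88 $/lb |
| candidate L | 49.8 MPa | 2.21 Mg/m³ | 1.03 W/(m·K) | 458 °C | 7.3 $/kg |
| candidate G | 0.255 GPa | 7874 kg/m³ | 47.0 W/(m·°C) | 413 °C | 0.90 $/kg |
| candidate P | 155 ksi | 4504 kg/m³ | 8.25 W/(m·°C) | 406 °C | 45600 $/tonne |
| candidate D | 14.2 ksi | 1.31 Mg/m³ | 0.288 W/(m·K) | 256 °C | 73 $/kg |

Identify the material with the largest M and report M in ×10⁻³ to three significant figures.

candidate L, M = 6.12×10⁻³

Screen on constraints: k ≥ 0.649 W/(m·K); max service T ≥ 436 °C; cost ≤ 26 $/kg. Survivors: candidate U, candidate L.
In SI units:
  candidate U: σ_y = 54.30 MPa, ρ = 2515 kg/m³
  candidate L: σ_y = 49.80 MPa, ρ = 2210 kg/m³
  candidate L: M = 6.12×10⁻³
  candidate U: M = 5.70×10⁻³
The maximum is for candidate L.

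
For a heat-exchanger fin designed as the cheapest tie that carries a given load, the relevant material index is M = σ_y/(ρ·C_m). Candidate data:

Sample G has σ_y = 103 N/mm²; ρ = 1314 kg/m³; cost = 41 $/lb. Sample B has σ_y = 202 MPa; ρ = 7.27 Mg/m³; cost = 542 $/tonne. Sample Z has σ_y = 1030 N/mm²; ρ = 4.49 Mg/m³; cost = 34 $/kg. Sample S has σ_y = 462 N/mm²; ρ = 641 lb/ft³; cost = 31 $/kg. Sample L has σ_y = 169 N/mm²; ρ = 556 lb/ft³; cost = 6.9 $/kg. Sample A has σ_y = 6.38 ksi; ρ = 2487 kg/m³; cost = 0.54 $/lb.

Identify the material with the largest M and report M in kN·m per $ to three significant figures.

Normalizing units and computing the index:
  sample G: σ_y = 103.0 MPa, ρ = 1314 kg/m³, cost = 90.39 $/kg
  sample B: σ_y = 202.0 MPa, ρ = 7270 kg/m³, cost = 0.5420 $/kg
  sample Z: σ_y = 1030 MPa, ρ = 4490 kg/m³, cost = 34.00 $/kg
  sample S: σ_y = 462.0 MPa, ρ = 10270 kg/m³, cost = 31.00 $/kg
  sample L: σ_y = 169.0 MPa, ρ = 8906 kg/m³, cost = 6.900 $/kg
  sample A: σ_y = 43.99 MPa, ρ = 2487 kg/m³, cost = 1.190 $/kg
  sample B: M = 51.3 kN·m per $
  sample A: M = 14.9 kN·m per $
  sample Z: M = 6.75 kN·m per $
  sample L: M = 2.75 kN·m per $
  sample S: M = 1.45 kN·m per $
  sample G: M = 0.867 kN·m per $
Sample B has the largest M.

sample B, M = 51.3 kN·m per $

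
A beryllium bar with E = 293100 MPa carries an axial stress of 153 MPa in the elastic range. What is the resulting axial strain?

E = 293100 MPa = 293.1 GPa = 293100 MPa.
ε = σ/E = 153 / 293100 = 5.22×10⁻⁴.

5.22×10⁻⁴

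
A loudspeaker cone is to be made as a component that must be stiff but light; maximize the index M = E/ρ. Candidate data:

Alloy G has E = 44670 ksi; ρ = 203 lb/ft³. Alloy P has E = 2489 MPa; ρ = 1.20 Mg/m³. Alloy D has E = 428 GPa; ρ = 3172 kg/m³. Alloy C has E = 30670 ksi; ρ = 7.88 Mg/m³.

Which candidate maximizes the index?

In SI units:
  alloy G: E = 308.0 GPa, ρ = 3252 kg/m³
  alloy P: E = 2.489 GPa, ρ = 1200 kg/m³
  alloy D: E = 428.0 GPa, ρ = 3172 kg/m³
  alloy C: E = 211.5 GPa, ρ = 7880 kg/m³
  alloy D: M = 135 MN·m/kg
  alloy G: M = 94.7 MN·m/kg
  alloy C: M = 26.8 MN·m/kg
  alloy P: M = 2.07 MN·m/kg
The maximum is for alloy D.

alloy D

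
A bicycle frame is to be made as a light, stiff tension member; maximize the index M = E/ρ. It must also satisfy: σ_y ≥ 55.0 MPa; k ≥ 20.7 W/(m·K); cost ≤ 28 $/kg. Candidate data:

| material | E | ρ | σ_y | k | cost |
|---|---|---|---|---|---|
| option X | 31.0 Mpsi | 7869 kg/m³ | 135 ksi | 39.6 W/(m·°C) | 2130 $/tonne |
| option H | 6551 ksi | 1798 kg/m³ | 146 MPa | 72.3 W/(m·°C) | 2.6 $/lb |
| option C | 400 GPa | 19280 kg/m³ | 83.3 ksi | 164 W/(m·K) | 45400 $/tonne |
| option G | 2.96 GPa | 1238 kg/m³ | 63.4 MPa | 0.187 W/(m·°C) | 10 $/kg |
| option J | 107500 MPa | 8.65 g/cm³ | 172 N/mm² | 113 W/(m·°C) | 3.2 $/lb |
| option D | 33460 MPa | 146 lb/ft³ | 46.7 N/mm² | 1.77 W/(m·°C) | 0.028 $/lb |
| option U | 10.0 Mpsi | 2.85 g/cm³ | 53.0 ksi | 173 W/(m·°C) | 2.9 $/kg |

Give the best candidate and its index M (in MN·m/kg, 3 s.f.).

option X, M = 27.2 MN·m/kg

Screen on constraints: σ_y ≥ 55.0 MPa; k ≥ 20.7 W/(m·K); cost ≤ 28 $/kg. Survivors: option X, option H, option J, option U.
Convert each candidate to consistent units, then evaluate M:
  option X: E = 213.7 GPa, ρ = 7869 kg/m³
  option H: E = 45.17 GPa, ρ = 1798 kg/m³
  option J: E = 107.5 GPa, ρ = 8650 kg/m³
  option U: E = 68.95 GPa, ρ = 2850 kg/m³
  option X: M = 27.2 MN·m/kg
  option H: M = 25.1 MN·m/kg
  option U: M = 24.2 MN·m/kg
  option J: M = 12.4 MN·m/kg
Option X has the largest M.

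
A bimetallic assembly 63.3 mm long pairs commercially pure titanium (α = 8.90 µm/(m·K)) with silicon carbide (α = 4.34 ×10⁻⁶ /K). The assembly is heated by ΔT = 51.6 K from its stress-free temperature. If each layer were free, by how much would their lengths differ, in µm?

14.9 µm

Δα = |8.90 − 4.34|×10⁻⁶/K = 4.56×10⁻⁶/K.
ΔL_mismatch = Δα·L·ΔT = 4.56×10⁻⁶ × 63.3 mm × 51.6 K = 14.9 µm.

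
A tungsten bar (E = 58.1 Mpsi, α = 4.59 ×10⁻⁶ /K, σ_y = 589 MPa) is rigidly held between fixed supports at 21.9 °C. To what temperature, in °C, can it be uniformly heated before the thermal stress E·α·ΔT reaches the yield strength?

342 °C

E = 58.1 Mpsi = 400.6 GPa.
E·α·ΔT = 589.0 MPa ⇒ ΔT = 589.0 / (400.6×10³ × 4.59×10⁻⁶) = 320.3 K.
T = 21.9 + 320.3 = 342.2 °C.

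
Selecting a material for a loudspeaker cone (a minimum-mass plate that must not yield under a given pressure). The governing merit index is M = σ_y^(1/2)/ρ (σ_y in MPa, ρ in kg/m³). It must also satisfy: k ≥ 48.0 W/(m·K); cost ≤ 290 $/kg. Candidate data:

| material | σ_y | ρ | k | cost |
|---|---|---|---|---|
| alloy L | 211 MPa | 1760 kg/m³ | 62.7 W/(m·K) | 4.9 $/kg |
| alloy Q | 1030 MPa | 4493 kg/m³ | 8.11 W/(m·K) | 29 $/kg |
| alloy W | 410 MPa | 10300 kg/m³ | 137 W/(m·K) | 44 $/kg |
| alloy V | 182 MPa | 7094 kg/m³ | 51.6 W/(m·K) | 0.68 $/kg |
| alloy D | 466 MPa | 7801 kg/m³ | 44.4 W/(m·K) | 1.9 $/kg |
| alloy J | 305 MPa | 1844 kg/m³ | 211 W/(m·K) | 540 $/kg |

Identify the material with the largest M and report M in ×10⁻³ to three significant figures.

alloy L, M = 8.25×10⁻³

Screen on constraints: k ≥ 48.0 W/(m·K); cost ≤ 290 $/kg. Survivors: alloy L, alloy W, alloy V.
Computing M directly (units already consistent):
  alloy L: M = 8.25×10⁻³
  alloy W: M = 1.97×10⁻³
  alloy V: M = 1.90×10⁻³
Alloy L has the largest M.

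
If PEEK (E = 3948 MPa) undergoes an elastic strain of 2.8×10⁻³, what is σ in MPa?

E = 3948 MPa = 3.948 GPa.
σ = E·ε = 3948 MPa × 2.8×10⁻³ = 11.1 MPa.

11.1 MPa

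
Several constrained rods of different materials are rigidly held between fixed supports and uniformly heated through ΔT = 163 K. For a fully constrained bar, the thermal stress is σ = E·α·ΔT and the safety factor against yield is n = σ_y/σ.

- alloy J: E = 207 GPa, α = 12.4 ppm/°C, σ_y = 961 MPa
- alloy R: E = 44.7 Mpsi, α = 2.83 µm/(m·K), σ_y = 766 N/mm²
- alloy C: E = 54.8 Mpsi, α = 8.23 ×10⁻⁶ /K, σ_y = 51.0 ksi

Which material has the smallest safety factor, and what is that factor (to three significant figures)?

With everything in SI (GPa, ×10⁻⁶/K, MPa):
  alloy J: E = 207.0, α = 12.4, σ_y = 961.0 → σ = 418 MPa, n = 2.30
  alloy R: E = 308.2, α = 2.83, σ_y = 766.0 → σ = 142 MPa, n = 5.39
  alloy C: E = 377.8, α = 8.23, σ_y = 351.6 → σ = 507 MPa, n = 0.694
Alloy C has the lowest safety factor, n = 0.694.

alloy C, n = 0.694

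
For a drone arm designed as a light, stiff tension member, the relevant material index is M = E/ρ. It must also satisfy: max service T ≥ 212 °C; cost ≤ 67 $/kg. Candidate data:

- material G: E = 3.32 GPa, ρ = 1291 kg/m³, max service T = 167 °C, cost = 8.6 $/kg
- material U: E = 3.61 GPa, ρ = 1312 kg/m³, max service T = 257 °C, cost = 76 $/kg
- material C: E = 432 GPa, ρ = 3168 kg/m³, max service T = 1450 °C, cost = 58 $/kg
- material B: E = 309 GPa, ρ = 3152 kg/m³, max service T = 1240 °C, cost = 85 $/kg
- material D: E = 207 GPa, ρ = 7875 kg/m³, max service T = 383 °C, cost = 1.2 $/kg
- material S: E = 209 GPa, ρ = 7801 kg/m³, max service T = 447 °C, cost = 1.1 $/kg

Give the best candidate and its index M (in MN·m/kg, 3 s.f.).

material C, M = 136 MN·m/kg

Screen on constraints: max service T ≥ 212 °C; cost ≤ 67 $/kg. Survivors: material C, material D, material S.
Per-candidate index values:
  material C: M = 136 MN·m/kg
  material S: M = 26.8 MN·m/kg
  material D: M = 26.3 MN·m/kg
The maximum is for material C.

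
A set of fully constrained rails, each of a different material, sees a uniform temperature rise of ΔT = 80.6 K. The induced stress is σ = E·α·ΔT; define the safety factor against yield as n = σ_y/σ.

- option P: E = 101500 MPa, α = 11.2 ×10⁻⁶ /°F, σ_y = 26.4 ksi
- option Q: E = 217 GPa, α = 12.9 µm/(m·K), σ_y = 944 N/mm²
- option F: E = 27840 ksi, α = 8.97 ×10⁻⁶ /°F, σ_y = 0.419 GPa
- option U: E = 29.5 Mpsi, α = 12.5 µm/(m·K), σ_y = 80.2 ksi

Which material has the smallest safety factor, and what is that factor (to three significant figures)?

option P, n = 1.10

Converting E to GPa, α to ×10⁻⁶/K, σ_y to MPa, then σ and n for each:
  option P: E = 101.5, α = 20.2, σ_y = 182.0 → σ = 165 MPa, n = 1.10
  option Q: E = 217.0, α = 12.9, σ_y = 944.0 → σ = 226 MPa, n = 4.18
  option F: E = 192.0, α = 16.1, σ_y = 419.0 → σ = 250 MPa, n = 1.68
  option U: E = 203.4, α = 12.5, σ_y = 553.0 → σ = 205 MPa, n = 2.70
Smallest n: option P with n = 1.10.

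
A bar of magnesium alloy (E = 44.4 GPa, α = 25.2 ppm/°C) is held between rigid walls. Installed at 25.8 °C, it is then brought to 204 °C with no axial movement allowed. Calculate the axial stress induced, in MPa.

199 MPa

ΔT = 178.2 K. Constrained thermal stress σ = E·α·ΔT = 44.40×10³ MPa × 25.2×10⁻⁶ × 178.2 = 199 MPa (compressive).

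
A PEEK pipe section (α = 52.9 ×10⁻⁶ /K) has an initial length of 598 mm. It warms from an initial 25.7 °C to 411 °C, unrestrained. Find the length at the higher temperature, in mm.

610.19 mm

ΔT = 411 − 25.7 = 385.3 K.
ΔL = α·L₀·ΔT = 52.9×10⁻⁶ × 598 mm × 385.3 K = 12.2 mm.
L = L₀ + ΔL = 598 + 12.2 = 610.19 mm.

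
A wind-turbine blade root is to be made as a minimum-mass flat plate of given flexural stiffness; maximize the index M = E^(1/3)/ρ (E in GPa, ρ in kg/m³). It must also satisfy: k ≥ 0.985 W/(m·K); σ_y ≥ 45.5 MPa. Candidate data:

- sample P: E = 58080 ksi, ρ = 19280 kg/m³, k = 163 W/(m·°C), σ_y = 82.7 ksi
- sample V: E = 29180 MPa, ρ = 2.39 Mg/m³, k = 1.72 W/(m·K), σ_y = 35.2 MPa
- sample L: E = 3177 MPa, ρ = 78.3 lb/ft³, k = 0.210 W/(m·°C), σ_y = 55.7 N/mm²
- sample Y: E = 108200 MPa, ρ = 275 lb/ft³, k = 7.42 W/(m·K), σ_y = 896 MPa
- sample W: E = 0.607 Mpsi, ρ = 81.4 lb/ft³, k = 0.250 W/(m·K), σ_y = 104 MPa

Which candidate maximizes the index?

sample Y

Screen on constraints: k ≥ 0.985 W/(m·K); σ_y ≥ 45.5 MPa. Survivors: sample P, sample Y.
After converting to SI:
  sample P: E = 400.4 GPa, ρ = 19280 kg/m³
  sample Y: E = 108.2 GPa, ρ = 4405 kg/m³
  sample Y: M = 1.08×10⁻³
  sample P: M = 0.382×10⁻³
The maximum is for sample Y.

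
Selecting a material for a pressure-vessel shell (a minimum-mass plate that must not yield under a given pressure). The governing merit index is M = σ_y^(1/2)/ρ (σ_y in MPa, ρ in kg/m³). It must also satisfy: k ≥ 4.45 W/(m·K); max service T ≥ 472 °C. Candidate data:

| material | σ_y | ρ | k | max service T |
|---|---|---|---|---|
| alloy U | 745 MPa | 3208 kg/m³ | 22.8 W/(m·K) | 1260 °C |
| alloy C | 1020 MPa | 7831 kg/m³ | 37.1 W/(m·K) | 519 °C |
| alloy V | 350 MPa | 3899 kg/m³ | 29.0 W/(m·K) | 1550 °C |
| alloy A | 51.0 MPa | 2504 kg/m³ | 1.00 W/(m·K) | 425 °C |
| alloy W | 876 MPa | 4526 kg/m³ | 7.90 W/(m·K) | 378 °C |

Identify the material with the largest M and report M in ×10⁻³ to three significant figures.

alloy U, M = 8.51×10⁻³

Screen on constraints: k ≥ 4.45 W/(m·K); max service T ≥ 472 °C. Survivors: alloy U, alloy C, alloy V.
Per-candidate index values:
  alloy U: M = 8.51×10⁻³
  alloy V: M = 4.80×10⁻³
  alloy C: M = 4.08×10⁻³
Alloy U ranks first.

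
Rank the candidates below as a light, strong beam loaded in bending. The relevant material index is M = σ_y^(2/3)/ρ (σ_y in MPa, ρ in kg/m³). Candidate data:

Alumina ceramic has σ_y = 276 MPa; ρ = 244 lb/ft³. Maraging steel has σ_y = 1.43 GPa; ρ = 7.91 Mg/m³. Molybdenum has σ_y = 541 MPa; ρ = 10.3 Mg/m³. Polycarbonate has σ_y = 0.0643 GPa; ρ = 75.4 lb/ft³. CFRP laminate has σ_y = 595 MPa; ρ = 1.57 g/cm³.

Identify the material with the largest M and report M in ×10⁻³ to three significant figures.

CFRP laminate, M = 45.1×10⁻³

In SI units:
  alumina ceramic: σ_y = 276.0 MPa, ρ = 3909 kg/m³
  maraging steel: σ_y = 1430 MPa, ρ = 7910 kg/m³
  molybdenum: σ_y = 541.0 MPa, ρ = 10300 kg/m³
  polycarbonate: σ_y = 64.30 MPa, ρ = 1208 kg/m³
  CFRP laminate: σ_y = 595.0 MPa, ρ = 1570 kg/m³
  CFRP laminate: M = 45.1×10⁻³
  maraging steel: M = 16.0×10⁻³
  polycarbonate: M = 13.3×10⁻³
  alumina ceramic: M = 10.8×10⁻³
  molybdenum: M = 6.45×10⁻³
CFRP laminate ranks first.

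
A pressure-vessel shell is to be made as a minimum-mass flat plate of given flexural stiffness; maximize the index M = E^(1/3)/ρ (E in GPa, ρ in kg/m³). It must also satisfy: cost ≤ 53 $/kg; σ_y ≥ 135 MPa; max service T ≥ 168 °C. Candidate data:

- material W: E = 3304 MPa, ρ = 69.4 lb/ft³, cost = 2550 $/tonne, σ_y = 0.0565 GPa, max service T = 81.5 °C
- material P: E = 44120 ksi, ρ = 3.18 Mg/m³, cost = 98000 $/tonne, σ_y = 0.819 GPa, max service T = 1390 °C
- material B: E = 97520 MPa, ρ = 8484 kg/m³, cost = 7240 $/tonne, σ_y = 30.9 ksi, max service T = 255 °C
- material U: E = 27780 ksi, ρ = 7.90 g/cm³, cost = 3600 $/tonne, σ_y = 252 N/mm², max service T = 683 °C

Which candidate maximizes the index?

Screen on constraints: cost ≤ 53 $/kg; σ_y ≥ 135 MPa; max service T ≥ 168 °C. Survivors: material B, material U.
In SI units:
  material B: E = 97.52 GPa, ρ = 8484 kg/m³
  material U: E = 191.5 GPa, ρ = 7900 kg/m³
  material U: M = 0.730×10⁻³
  material B: M = 0.543×10⁻³
Highest index: material U.

material U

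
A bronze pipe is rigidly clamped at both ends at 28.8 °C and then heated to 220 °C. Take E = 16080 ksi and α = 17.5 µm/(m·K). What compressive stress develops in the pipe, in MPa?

371 MPa

E = 16080 ksi = 110.9 GPa.
ΔT = 191.2 K. Constrained thermal stress σ = E·α·ΔT = 110.9×10³ MPa × 17.5×10⁻⁶ × 191.2 = 371 MPa (compressive).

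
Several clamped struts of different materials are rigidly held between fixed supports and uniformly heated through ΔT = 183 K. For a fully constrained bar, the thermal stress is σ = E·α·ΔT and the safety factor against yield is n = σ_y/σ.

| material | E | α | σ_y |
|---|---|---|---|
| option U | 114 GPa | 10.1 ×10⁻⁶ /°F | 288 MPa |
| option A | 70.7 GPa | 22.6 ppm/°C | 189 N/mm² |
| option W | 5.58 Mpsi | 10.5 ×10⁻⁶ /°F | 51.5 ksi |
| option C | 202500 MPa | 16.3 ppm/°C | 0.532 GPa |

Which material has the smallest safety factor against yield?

option A

In consistent units (E in GPa, α in ×10⁻⁶/K, σ_y in MPa):
  option U: E = 114.0, α = 18.2, σ_y = 288.0 → σ = 379 MPa, n = 0.759
  option A: E = 70.70, α = 22.6, σ_y = 189.0 → σ = 292 MPa, n = 0.646
  option W: E = 38.47, α = 18.9, σ_y = 355.1 → σ = 133 MPa, n = 2.67
  option C: E = 202.5, α = 16.3, σ_y = 532.0 → σ = 604 MPa, n = 0.881
Smallest n: option A with n = 0.646.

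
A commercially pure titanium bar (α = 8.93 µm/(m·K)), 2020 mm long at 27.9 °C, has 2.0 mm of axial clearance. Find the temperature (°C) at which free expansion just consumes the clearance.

α·L₀·ΔT = 2.0 mm ⇒ ΔT = 2.0 / (8.93×10⁻⁶ × 2020.0) = 110.9 K.
T = 27.9 + 110.9 = 138.8 °C.

139 °C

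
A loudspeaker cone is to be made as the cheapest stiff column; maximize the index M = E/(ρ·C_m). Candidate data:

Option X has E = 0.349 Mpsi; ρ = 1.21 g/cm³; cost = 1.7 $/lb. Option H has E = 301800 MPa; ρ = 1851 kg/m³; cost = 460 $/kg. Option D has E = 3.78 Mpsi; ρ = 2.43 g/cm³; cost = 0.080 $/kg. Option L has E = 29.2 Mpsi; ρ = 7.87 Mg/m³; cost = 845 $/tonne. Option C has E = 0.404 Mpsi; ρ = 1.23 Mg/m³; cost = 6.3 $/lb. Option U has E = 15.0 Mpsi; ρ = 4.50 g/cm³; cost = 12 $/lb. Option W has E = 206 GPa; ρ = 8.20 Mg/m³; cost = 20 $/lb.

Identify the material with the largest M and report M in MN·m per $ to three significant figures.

Putting every candidate on a common basis:
  option X: E = 2.406 GPa, ρ = 1210 kg/m³, cost = 3.748 $/kg
  option H: E = 301.8 GPa, ρ = 1851 kg/m³, cost = 460.0 $/kg
  option D: E = 26.06 GPa, ρ = 2430 kg/m³, cost = 0.08000 $/kg
  option L: E = 201.3 GPa, ρ = 7870 kg/m³, cost = 0.8450 $/kg
  option C: E = 2.785 GPa, ρ = 1230 kg/m³, cost = 13.89 $/kg
  option U: E = 103.4 GPa, ρ = 4500 kg/m³, cost = 26.46 $/kg
  option W: E = 206.0 GPa, ρ = 8200 kg/m³, cost = 44.09 $/kg
  option D: M = 134 MN·m per $
  option L: M = 30.3 MN·m per $
  option U: M = 0.869 MN·m per $
  option W: M = 0.570 MN·m per $
  option X: M = 0.531 MN·m per $
  option H: M = 0.354 MN·m per $
  option C: M = 0.163 MN·m per $
Option D has the largest M.

option D, M = 134 MN·m per $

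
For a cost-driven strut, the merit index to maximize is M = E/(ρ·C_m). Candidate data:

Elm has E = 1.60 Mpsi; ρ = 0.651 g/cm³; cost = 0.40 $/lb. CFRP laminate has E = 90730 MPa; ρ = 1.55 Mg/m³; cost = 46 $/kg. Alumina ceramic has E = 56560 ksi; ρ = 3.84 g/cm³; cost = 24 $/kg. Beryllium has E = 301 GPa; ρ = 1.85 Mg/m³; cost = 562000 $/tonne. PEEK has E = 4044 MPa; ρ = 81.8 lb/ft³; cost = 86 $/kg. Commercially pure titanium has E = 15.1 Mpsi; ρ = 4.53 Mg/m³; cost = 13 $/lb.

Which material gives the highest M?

Convert each candidate to consistent units, then evaluate M:
  elm: E = 11.03 GPa, ρ = 651.0 kg/m³, cost = 0.8818 $/kg
  CFRP laminate: E = 90.73 GPa, ρ = 1550 kg/m³, cost = 46.00 $/kg
  alumina ceramic: E = 390.0 GPa, ρ = 3840 kg/m³, cost = 24.00 $/kg
  beryllium: E = 301.0 GPa, ρ = 1850 kg/m³, cost = 562.0 $/kg
  PEEK: E = 4.044 GPa, ρ = 1310 kg/m³, cost = 86.00 $/kg
  commercially pure titanium: E = 104.1 GPa, ρ = 4530 kg/m³, cost = 28.66 $/kg
  elm: M = 19.2 MN·m per $
  alumina ceramic: M = 4.23 MN·m per $
  CFRP laminate: M = 1.27 MN·m per $
  commercially pure titanium: M = 0.802 MN·m per $
  beryllium: M = 0.290 MN·m per $
  PEEK: M = 0.0359 MN·m per $
Elm ranks first.

elm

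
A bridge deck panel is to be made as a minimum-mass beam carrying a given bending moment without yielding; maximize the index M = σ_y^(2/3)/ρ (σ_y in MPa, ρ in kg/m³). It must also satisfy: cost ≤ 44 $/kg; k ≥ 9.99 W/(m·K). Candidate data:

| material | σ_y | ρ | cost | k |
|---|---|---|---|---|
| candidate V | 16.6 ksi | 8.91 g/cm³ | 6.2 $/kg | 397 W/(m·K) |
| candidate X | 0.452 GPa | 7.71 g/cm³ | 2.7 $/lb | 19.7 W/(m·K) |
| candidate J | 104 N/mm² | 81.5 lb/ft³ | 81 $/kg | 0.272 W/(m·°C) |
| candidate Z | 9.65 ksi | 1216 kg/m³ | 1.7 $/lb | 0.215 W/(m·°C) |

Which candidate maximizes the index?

Screen on constraints: cost ≤ 44 $/kg; k ≥ 9.99 W/(m·K). Survivors: candidate V, candidate X.
Convert each candidate to consistent units, then evaluate M:
  candidate V: σ_y = 114.5 MPa, ρ = 8910 kg/m³
  candidate X: σ_y = 452.0 MPa, ρ = 7710 kg/m³
  candidate X: M = 7.64×10⁻³
  candidate V: M = 2.65×10⁻³
Candidate X ranks first.

candidate X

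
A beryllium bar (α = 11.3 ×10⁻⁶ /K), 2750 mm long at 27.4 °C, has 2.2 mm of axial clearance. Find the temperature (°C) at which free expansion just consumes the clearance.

98.2 °C

α·L₀·ΔT = 2.2 mm ⇒ ΔT = 2.2 / (11.3×10⁻⁶ × 2750.0) = 70.80 K.
T = 27.4 + 70.80 = 98.20 °C.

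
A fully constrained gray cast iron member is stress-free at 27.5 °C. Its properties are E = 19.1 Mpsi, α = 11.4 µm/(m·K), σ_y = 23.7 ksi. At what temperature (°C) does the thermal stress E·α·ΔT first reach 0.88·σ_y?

123 °C

E = 19.1 Mpsi = 131.7 GPa.
σ_y = 23.7 ksi = 163.4 MPa.
E·α·ΔT = 143.8 MPa ⇒ ΔT = 143.8 / (131.7×10³ × 11.4×10⁻⁶) = 95.78 K.
T = 27.5 + 95.78 = 123.3 °C.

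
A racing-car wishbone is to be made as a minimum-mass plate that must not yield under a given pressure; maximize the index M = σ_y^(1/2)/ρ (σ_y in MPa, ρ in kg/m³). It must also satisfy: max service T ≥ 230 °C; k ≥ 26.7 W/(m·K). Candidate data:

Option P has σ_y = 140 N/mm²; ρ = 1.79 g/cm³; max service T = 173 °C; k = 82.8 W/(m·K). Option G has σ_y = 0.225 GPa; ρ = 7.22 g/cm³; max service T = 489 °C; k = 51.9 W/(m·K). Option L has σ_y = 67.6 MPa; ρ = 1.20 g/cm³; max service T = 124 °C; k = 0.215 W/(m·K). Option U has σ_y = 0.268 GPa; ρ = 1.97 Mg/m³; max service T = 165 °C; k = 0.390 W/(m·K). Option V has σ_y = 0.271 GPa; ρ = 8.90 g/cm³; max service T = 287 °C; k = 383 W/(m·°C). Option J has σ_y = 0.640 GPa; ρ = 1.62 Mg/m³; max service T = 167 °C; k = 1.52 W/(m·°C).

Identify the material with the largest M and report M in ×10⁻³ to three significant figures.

Screen on constraints: max service T ≥ 230 °C; k ≥ 26.7 W/(m·K). Survivors: option G, option V.
Putting every candidate on a common basis:
  option G: σ_y = 225.0 MPa, ρ = 7220 kg/m³
  option V: σ_y = 271.0 MPa, ρ = 8900 kg/m³
  option G: M = 2.08×10⁻³
  option V: M = 1.85×10⁻³
Highest index: option G.

option G, M = 2.08×10⁻³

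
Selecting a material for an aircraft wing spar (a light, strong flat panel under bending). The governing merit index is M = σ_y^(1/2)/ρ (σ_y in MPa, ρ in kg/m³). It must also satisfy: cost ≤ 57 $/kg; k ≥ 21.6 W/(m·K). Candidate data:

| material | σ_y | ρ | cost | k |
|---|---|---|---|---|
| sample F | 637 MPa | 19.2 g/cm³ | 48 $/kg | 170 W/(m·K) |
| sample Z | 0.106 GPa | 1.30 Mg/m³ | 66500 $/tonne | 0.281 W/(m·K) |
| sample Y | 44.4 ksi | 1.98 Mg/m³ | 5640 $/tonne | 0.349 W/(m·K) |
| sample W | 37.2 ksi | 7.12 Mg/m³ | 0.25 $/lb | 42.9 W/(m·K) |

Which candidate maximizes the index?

sample W

Screen on constraints: cost ≤ 57 $/kg; k ≥ 21.6 W/(m·K). Survivors: sample F, sample W.
After converting to SI:
  sample F: σ_y = 637.0 MPa, ρ = 19200 kg/m³
  sample W: σ_y = 256.5 MPa, ρ = 7120 kg/m³
  sample W: M = 2.25×10⁻³
  sample F: M = 1.31×10⁻³
Sample W has the largest M.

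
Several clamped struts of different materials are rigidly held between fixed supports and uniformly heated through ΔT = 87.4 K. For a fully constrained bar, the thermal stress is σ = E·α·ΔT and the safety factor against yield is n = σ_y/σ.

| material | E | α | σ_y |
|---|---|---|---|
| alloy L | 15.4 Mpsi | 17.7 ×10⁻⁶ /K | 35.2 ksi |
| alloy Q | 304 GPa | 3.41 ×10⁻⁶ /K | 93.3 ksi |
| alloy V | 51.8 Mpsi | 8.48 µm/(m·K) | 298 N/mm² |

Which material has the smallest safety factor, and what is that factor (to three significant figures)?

alloy V, n = 1.13

With everything in SI (GPa, ×10⁻⁶/K, MPa):
  alloy L: E = 106.2, α = 17.7, σ_y = 242.7 → σ = 164 MPa, n = 1.48
  alloy Q: E = 304.0, α = 3.41, σ_y = 643.3 → σ = 90.6 MPa, n = 7.10
  alloy V: E = 357.1, α = 8.48, σ_y = 298.0 → σ = 265 MPa, n = 1.13
Smallest n: alloy V with n = 1.13.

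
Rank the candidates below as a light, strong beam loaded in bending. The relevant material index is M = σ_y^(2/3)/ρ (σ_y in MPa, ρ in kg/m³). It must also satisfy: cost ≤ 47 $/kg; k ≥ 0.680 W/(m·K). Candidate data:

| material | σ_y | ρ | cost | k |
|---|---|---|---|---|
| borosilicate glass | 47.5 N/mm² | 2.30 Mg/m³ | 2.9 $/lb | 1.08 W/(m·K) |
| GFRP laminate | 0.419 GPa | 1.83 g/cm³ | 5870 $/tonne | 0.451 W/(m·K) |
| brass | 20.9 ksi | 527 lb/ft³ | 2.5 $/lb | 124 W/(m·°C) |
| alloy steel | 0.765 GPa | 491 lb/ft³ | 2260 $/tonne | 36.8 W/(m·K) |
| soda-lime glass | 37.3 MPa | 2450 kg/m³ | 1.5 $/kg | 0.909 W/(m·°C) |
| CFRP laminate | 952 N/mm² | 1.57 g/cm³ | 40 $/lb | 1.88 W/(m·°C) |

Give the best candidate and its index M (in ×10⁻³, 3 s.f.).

Screen on constraints: cost ≤ 47 $/kg; k ≥ 0.680 W/(m·K). Survivors: borosilicate glass, brass, alloy steel, soda-lime glass.
Convert each candidate to consistent units, then evaluate M:
  borosilicate glass: σ_y = 47.50 MPa, ρ = 2300 kg/m³
  brass: σ_y = 144.1 MPa, ρ = 8442 kg/m³
  alloy steel: σ_y = 765.0 MPa, ρ = 7865 kg/m³
  soda-lime glass: σ_y = 37.30 MPa, ρ = 2450 kg/m³
  alloy steel: M = 10.6×10⁻³
  borosilicate glass: M = 5.70×10⁻³
  soda-lime glass: M = 4.56×10⁻³
  brass: M = 3.26×10⁻³
Alloy steel has the largest M.

alloy steel, M = 10.6×10⁻³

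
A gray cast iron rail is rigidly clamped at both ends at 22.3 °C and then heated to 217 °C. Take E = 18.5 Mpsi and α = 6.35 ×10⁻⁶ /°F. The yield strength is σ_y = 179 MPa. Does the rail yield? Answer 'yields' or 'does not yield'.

yields

E = 18.5 Mpsi = 127.6 GPa.
α = 6.35×10⁻⁶/°F × 9/5 = 11.4×10⁻⁶/K.
ΔT = 194.7 K. Constrained thermal stress σ = E·α·ΔT = 127.6×10³ MPa × 11.4×10⁻⁶ × 194.7 = 284 MPa (compressive).
Compare to σ_y = 179 MPa: σ ≥ σ_y, so it yields.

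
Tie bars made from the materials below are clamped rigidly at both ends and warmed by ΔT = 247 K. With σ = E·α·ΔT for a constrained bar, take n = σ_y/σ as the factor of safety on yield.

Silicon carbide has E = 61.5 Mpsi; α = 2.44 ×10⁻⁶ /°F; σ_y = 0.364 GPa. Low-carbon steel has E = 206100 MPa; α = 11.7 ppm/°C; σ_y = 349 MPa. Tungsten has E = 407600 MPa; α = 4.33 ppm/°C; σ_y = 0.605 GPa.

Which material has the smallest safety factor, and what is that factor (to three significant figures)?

With everything in SI (GPa, ×10⁻⁶/K, MPa):
  silicon carbide: E = 424.0, α = 4.39, σ_y = 364.0 → σ = 460 MPa, n = 0.791
  low-carbon steel: E = 206.1, α = 11.7, σ_y = 349.0 → σ = 596 MPa, n = 0.586
  tungsten: E = 407.6, α = 4.33, σ_y = 605.0 → σ = 436 MPa, n = 1.39
Low-carbon steel has the lowest safety factor, n = 0.586.

low-carbon steel, n = 0.586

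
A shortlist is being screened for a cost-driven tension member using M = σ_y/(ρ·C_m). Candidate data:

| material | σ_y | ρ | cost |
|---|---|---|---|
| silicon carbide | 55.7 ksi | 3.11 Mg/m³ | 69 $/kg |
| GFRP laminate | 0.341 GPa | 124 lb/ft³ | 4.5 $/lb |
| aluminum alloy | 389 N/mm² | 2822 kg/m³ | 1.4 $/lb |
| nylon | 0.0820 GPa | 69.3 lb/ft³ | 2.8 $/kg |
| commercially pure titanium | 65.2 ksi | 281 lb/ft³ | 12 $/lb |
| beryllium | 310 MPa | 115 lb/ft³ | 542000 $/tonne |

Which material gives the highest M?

Putting every candidate on a common basis:
  silicon carbide: σ_y = 384.0 MPa, ρ = 3110 kg/m³, cost = 69.00 $/kg
  GFRP laminate: σ_y = 341.0 MPa, ρ = 1986 kg/m³, cost = 9.921 $/kg
  aluminum alloy: σ_y = 389.0 MPa, ρ = 2822 kg/m³, cost = 3.086 $/kg
  nylon: σ_y = 82.00 MPa, ρ = 1110 kg/m³, cost = 2.800 $/kg
  commercially pure titanium: σ_y = 449.5 MPa, ρ = 4501 kg/m³, cost = 26.46 $/kg
  beryllium: σ_y = 310.0 MPa, ρ = 1842 kg/m³, cost = 542.0 $/kg
  aluminum alloy: M = 44.7 kN·m per $
  nylon: M = 26.4 kN·m per $
  GFRP laminate: M = 17.3 kN·m per $
  commercially pure titanium: M = 3.78 kN·m per $
  silicon carbide: M = 1.79 kN·m per $
  beryllium: M = 0.310 kN·m per $
Highest index: aluminum alloy.

aluminum alloy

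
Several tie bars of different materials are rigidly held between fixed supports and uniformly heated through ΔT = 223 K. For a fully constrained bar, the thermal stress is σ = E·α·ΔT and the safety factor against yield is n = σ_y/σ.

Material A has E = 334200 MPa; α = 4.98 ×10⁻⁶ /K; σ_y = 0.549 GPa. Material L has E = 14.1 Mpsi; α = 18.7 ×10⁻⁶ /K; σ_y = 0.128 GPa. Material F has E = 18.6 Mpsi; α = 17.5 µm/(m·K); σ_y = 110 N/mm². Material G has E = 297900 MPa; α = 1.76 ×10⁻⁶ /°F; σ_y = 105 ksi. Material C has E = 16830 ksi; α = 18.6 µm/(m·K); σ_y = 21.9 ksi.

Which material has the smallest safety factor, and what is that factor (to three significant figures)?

Per material, after unit conversion:
  material A: E = 334.2, α = 4.98, σ_y = 549.0 → σ = 371 MPa, n = 1.48
  material L: E = 97.22, α = 18.7, σ_y = 128.0 → σ = 405 MPa, n = 0.316
  material F: E = 128.2, α = 17.5, σ_y = 110.0 → σ = 500 MPa, n = 0.220
  material G: E = 297.9, α = 3.17, σ_y = 723.9 → σ = 210 MPa, n = 3.44
  material C: E = 116.0, α = 18.6, σ_y = 151.0 → σ = 481 MPa, n = 0.314
Smallest n: material F with n = 0.220.

material F, n = 0.220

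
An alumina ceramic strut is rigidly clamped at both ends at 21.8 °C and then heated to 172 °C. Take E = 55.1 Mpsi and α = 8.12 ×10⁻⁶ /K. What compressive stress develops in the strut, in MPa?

E = 55.1 Mpsi = 379.9 GPa.
ΔT = 150.2 K. Constrained thermal stress σ = E·α·ΔT = 379.9×10³ MPa × 8.12×10⁻⁶ × 150.2 = 463 MPa (compressive).

463 MPa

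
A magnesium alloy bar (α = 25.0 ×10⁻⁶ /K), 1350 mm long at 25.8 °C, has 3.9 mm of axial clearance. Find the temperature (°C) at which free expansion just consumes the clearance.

α·L₀·ΔT = 3.9 mm ⇒ ΔT = 3.9 / (25.0×10⁻⁶ × 1350.0) = 115.6 K.
T = 25.8 + 115.6 = 141.4 °C.

141 °C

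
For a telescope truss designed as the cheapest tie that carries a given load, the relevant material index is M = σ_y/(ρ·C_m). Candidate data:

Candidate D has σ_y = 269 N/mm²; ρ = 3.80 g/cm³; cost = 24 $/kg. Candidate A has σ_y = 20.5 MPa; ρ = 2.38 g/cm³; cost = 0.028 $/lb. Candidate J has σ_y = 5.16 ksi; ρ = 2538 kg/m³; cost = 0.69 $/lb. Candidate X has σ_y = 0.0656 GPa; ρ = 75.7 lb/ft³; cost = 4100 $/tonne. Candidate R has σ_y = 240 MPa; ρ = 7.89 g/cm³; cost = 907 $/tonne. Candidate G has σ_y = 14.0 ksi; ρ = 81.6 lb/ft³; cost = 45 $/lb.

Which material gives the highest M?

Convert each candidate to consistent units, then evaluate M:
  candidate D: σ_y = 269.0 MPa, ρ = 3800 kg/m³, cost = 24.00 $/kg
  candidate A: σ_y = 20.50 MPa, ρ = 2380 kg/m³, cost = 0.06173 $/kg
  candidate J: σ_y = 35.58 MPa, ρ = 2538 kg/m³, cost = 1.521 $/kg
  candidate X: σ_y = 65.60 MPa, ρ = 1213 kg/m³, cost = 4.100 $/kg
  candidate R: σ_y = 240.0 MPa, ρ = 7890 kg/m³, cost = 0.9070 $/kg
  candidate G: σ_y = 96.53 MPa, ρ = 1307 kg/m³, cost = 99.21 $/kg
  candidate A: M = 140 kN·m per $
  candidate R: M = 33.5 kN·m per $
  candidate X: M = 13.2 kN·m per $
  candidate J: M = 9.22 kN·m per $
  candidate D: M = 2.95 kN·m per $
  candidate G: M = 0.744 kN·m per $
Candidate A has the largest M.

candidate A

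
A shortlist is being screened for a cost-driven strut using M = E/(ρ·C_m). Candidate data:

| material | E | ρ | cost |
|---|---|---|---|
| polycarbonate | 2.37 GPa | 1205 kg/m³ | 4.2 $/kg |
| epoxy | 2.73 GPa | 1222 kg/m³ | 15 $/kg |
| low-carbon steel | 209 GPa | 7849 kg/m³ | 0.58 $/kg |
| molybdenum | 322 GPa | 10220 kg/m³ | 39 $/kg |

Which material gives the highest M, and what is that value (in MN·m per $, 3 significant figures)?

low-carbon steel, M = 45.9 MN·m per $

Computing M directly (units already consistent):
  low-carbon steel: M = 45.9 MN·m per $
  molybdenum: M = 0.808 MN·m per $
  polycarbonate: M = 0.468 MN·m per $
  epoxy: M = 0.149 MN·m per $
Highest index: low-carbon steel.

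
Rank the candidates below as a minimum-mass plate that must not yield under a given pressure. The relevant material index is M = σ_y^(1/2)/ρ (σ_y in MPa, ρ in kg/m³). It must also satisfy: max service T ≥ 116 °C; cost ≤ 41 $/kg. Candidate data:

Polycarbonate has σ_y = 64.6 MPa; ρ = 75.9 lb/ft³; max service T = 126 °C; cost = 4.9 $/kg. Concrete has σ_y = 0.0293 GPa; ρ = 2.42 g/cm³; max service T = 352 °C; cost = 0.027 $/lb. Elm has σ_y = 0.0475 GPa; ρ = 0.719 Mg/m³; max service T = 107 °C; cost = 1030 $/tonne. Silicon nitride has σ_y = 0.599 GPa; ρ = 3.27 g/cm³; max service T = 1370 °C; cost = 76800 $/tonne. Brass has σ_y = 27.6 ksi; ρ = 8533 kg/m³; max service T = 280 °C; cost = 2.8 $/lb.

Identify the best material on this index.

polycarbonate

Screen on constraints: max service T ≥ 116 °C; cost ≤ 41 $/kg. Survivors: polycarbonate, concrete, brass.
After converting to SI:
  polycarbonate: σ_y = 64.60 MPa, ρ = 1216 kg/m³
  concrete: σ_y = 29.30 MPa, ρ = 2420 kg/m³
  brass: σ_y = 190.3 MPa, ρ = 8533 kg/m³
  polycarbonate: M = 6.61×10⁻³
  concrete: M = 2.24×10⁻³
  brass: M = 1.62×10⁻³
Highest index: polycarbonate.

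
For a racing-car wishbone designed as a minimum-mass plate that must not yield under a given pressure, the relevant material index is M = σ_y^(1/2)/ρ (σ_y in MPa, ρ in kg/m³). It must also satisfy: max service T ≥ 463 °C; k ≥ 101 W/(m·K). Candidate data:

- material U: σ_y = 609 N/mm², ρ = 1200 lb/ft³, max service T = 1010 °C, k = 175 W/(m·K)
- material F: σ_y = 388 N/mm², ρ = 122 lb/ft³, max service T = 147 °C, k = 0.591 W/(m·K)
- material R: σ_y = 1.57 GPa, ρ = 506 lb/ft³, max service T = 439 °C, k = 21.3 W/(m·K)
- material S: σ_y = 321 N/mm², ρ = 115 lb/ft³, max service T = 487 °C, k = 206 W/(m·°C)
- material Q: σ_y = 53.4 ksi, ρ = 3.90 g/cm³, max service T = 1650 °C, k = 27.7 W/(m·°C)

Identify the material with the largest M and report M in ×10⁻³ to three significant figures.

Screen on constraints: max service T ≥ 463 °C; k ≥ 101 W/(m·K). Survivors: material U, material S.
Putting every candidate on a common basis:
  material U: σ_y = 609.0 MPa, ρ = 19220 kg/m³
  material S: σ_y = 321.0 MPa, ρ = 1842 kg/m³
  material S: M = 9.73×10⁻³
  material U: M = 1.28×10⁻³
Material S has the largest M.

material S, M = 9.73×10⁻³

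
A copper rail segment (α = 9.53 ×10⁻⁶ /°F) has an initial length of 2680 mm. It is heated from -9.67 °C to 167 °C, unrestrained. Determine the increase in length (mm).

Convert α: 9.53×10⁻⁶/°F × (9/5) = 17.2×10⁻⁶/K.
ΔT = 167 − (-9.67) = 176.7 K.
ΔL = α·L₀·ΔT = 17.2×10⁻⁶ × 2680 mm × 176.7 K = 8.12 mm.

8.12 mm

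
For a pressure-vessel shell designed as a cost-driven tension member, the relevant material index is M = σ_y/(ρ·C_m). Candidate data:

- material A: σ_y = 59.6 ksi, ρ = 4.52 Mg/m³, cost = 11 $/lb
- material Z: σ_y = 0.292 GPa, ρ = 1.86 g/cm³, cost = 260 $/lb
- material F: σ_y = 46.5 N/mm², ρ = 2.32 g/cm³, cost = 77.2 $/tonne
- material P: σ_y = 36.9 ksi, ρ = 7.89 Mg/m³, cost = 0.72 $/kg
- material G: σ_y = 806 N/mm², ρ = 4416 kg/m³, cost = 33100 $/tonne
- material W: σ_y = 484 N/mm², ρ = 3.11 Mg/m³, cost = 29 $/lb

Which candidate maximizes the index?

material F

Putting every candidate on a common basis:
  material A: σ_y = 410.9 MPa, ρ = 4520 kg/m³, cost = 24.25 $/kg
  material Z: σ_y = 292.0 MPa, ρ = 1860 kg/m³, cost = 573.2 $/kg
  material F: σ_y = 46.50 MPa, ρ = 2320 kg/m³, cost = 0.07720 $/kg
  material P: σ_y = 254.4 MPa, ρ = 7890 kg/m³, cost = 0.7200 $/kg
  material G: σ_y = 806.0 MPa, ρ = 4416 kg/m³, cost = 33.10 $/kg
  material W: σ_y = 484.0 MPa, ρ = 3110 kg/m³, cost = 63.93 $/kg
  material F: M = 260 kN·m per $
  material P: M = 44.8 kN·m per $
  material G: M = 5.51 kN·m per $
  material A: M = 3.75 kN·m per $
  material W: M = 2.43 kN·m per $
  material Z: M = 0.274 kN·m per $
Material F ranks first.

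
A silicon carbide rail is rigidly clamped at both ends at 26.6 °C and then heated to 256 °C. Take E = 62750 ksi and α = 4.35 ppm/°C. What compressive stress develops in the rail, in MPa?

432 MPa

E = 62750 ksi = 432.6 GPa.
ΔT = 229.4 K. Constrained thermal stress σ = E·α·ΔT = 432.6×10³ MPa × 4.35×10⁻⁶ × 229.4 = 432 MPa (compressive).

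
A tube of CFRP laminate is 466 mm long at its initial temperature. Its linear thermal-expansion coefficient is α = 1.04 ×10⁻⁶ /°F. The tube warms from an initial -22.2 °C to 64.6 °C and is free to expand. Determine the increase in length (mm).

Convert α: 1.04×10⁻⁶/°F × (9/5) = 1.87×10⁻⁶/K.
ΔT = 64.6 − (-22.2) = 86.80 K.
ΔL = α·L₀·ΔT = 1.87×10⁻⁶ × 466 mm × 86.80 K = 0.0757 mm.

0.0757 mm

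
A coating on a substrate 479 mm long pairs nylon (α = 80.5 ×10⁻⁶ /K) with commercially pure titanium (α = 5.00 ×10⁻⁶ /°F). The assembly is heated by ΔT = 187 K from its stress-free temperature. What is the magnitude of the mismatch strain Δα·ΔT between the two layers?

0.0134

commercially pure titanium: α = 5.00×10⁻⁶/°F × 9/5 = 9.00×10⁻⁶/K.
Δα = |80.5 − 9.00|×10⁻⁶/K = 71.5×10⁻⁶/K.
Mismatch strain = Δα·ΔT = 71.5×10⁻⁶ × 187.0 = 0.0134.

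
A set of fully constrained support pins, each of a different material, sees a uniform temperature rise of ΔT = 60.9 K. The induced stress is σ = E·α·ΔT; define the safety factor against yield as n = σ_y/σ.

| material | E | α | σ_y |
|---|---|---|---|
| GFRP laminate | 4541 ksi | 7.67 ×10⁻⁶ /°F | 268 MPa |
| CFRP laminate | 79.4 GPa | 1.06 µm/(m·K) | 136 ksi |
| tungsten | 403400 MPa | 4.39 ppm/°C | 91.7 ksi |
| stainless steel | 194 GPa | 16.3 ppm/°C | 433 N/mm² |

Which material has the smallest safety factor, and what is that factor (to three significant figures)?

stainless steel, n = 2.25

Per material, after unit conversion:
  GFRP laminate: E = 31.31, α = 13.8, σ_y = 268.0 → σ = 26.3 MPa, n = 10.2
  CFRP laminate: E = 79.40, α = 1.06, σ_y = 937.7 → σ = 5.13 MPa, n = 183
  tungsten: E = 403.4, α = 4.39, σ_y = 632.2 → σ = 108 MPa, n = 5.86
  stainless steel: E = 194.0, α = 16.3, σ_y = 433.0 → σ = 193 MPa, n = 2.25
Smallest n: stainless steel with n = 2.25.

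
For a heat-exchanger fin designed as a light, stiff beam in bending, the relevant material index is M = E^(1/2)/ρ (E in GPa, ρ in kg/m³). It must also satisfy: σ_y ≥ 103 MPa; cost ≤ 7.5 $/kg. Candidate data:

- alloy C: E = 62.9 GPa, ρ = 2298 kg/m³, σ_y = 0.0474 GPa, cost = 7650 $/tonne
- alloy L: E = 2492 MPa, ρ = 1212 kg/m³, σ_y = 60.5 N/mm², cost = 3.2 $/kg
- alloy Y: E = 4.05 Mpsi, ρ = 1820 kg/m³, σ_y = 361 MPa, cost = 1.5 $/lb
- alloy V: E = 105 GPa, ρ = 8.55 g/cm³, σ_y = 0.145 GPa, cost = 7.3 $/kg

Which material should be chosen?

Screen on constraints: σ_y ≥ 103 MPa; cost ≤ 7.5 $/kg. Survivors: alloy Y, alloy V.
Convert each candidate to consistent units, then evaluate M:
  alloy Y: E = 27.92 GPa, ρ = 1820 kg/m³
  alloy V: E = 105.0 GPa, ρ = 8550 kg/m³
  alloy Y: M = 2.90×10⁻³
  alloy V: M = 1.20×10⁻³
Alloy Y has the largest M.

alloy Y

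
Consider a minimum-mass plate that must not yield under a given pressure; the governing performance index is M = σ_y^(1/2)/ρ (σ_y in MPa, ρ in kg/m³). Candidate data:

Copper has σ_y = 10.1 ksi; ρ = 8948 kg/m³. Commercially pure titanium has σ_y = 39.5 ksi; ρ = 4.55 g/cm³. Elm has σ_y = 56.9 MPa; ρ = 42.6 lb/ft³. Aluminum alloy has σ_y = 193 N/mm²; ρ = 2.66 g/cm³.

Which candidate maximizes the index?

elm

In SI units:
  copper: σ_y = 69.64 MPa, ρ = 8948 kg/m³
  commercially pure titanium: σ_y = 272.3 MPa, ρ = 4550 kg/m³
  elm: σ_y = 56.90 MPa, ρ = 682.4 kg/m³
  aluminum alloy: σ_y = 193.0 MPa, ρ = 2660 kg/m³
  elm: M = 11.1×10⁻³
  aluminum alloy: M = 5.22×10⁻³
  commercially pure titanium: M = 3.63×10⁻³
  copper: M = 0.933×10⁻³
Elm has the largest M.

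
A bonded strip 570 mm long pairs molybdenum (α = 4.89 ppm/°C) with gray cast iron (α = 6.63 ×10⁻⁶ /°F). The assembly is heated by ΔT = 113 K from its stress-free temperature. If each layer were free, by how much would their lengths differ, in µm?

454 µm

gray cast iron: α = 6.63×10⁻⁶/°F × 9/5 = 11.9×10⁻⁶/K.
Δα = |4.89 − 11.9|×10⁻⁶/K = 7.04×10⁻⁶/K.
ΔL_mismatch = Δα·L·ΔT = 7.04×10⁻⁶ × 570.0 mm × 113.0 K = 454 µm.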